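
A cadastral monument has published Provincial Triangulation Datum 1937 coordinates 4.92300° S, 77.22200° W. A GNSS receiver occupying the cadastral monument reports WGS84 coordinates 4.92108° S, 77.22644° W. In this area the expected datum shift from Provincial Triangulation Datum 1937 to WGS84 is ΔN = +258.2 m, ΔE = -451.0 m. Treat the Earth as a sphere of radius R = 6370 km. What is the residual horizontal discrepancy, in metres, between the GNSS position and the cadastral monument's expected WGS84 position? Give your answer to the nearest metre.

61 m

Observed coordinate differences: Δφ = +0.00192°, Δλ = -0.00444°.
Converting to metres (1° lat = 111177 m, cos φ = 0.996311): observed ΔN = 213.5 m, observed ΔE = -491.8 m.
Subtracting the expected shift leaves a residual of 213.5 − (258.2) = -44.7 m north and -491.8 − (-451.0) = -40.8 m east.
Residual distance = √((-44.7)² + (-40.8)²) = 60.6 m.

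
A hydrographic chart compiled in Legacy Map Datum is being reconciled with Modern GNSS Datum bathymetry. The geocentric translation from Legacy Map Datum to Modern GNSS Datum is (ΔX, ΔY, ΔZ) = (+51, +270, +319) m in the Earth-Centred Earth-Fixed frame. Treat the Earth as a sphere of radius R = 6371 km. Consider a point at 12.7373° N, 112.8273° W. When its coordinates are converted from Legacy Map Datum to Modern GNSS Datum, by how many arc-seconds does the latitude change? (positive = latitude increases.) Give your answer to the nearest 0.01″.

Δφ = 11.99″

sin φ = 0.220481, cos φ = 0.975391, sin λ = -0.921678, cos λ = -0.387955.
North component: ΔN = −sin φ cos λ·ΔX − sin φ sin λ·ΔY + cos φ·ΔZ = −(0.220481)(-0.387955)(51) − (0.220481)(-0.921678)(270) + (0.975391)(319) = 370.38 m.
1° of latitude spans πR/180 = 111195 m, so Δφ = 370.38 / 111195 × 3600 = 11.991″.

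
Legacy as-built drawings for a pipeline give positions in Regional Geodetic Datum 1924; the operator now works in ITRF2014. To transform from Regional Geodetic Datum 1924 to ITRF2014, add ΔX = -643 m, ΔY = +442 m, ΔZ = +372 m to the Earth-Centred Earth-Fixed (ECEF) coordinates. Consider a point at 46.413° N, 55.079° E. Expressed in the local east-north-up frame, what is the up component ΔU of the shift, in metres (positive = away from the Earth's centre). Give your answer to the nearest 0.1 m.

At φ = 46.413°, λ = 55.079°: sin φ = 0.724328, cos φ = 0.689455, sin λ = 0.819942, cos λ = 0.572446.
ΔU = cos φ cos λ·ΔX + cos φ sin λ·ΔY + sin φ·ΔZ = (0.689455)(0.572446)(-643) + (0.689455)(0.819942)(442) + (0.724328)(372) = 265.54 m.

ΔU = 265.5 m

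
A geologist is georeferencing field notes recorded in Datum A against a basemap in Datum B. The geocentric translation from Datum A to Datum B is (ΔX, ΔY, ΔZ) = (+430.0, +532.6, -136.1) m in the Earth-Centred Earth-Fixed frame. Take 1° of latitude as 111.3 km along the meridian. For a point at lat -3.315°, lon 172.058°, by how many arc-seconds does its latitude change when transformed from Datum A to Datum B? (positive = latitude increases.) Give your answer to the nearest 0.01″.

Δφ = -5.05″

sin φ = -0.057825, cos φ = 0.998327, sin λ = 0.138171, cos λ = -0.990408.
North component: ΔN = −sin φ cos λ·ΔX − sin φ sin λ·ΔY + cos φ·ΔZ = −(-0.057825)(-0.990408)(430.0) − (-0.057825)(0.138171)(532.6) + (0.998327)(-136.1) = -156.24 m.
1° of latitude spans 111300 m, so Δφ = -156.24 / 111300 × 3600 = -5.054″.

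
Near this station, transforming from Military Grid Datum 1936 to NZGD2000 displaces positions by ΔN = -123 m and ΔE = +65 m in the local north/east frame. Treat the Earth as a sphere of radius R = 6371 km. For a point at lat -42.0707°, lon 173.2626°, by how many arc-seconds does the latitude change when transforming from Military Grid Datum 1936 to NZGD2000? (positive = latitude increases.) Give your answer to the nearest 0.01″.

Δφ = -3.98″

On a sphere of radius R, 1 rad of latitude = R, so Δφ = ΔN / R = -123.0 / 6371000 = -1.9306e-05 rad = -3.982″.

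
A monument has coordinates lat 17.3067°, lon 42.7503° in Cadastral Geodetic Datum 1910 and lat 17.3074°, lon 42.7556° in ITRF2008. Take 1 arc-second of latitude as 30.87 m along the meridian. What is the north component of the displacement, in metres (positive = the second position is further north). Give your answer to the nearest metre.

ΔN = 78 m

Δφ = 17.3074° − 17.3067° = +0.0007°; Δλ = 42.7556° − 42.7503° = +0.0053°.
1° of latitude = 3600 × 30.87 = 111132 m.
ΔN = Δφ × 111132 = 77.8 m; ΔE = Δλ × 111132 × cos(17.3067°) = +0.0053 × 111132 × 0.954726 = 562.3 m.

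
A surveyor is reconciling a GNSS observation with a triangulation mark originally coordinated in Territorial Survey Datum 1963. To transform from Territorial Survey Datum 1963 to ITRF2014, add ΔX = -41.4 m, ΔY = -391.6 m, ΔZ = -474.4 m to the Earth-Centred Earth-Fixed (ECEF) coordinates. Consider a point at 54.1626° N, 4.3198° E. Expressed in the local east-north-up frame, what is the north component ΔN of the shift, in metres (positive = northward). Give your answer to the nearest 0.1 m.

The local north axis is (−sin φ cos λ, −sin φ sin λ, cos φ), giving ΔN = 33.467 + 23.912 − 277.755 = -220.38 m.

ΔN = -220.4 m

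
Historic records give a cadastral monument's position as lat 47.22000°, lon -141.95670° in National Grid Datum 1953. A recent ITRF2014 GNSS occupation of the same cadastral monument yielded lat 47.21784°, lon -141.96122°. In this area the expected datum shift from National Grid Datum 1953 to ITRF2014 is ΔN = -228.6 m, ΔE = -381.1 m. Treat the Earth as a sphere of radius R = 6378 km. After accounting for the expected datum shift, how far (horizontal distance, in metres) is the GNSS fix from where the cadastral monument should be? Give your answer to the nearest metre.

41 m

Observed coordinate differences: Δφ = -0.00216°, Δλ = -0.00452°.
Converting to metres (1° lat = 111317 m, cos φ = 0.679185): observed ΔN = -240.4 m, observed ΔE = -341.7 m.
Subtracting the expected shift leaves a residual of -240.4 − (-228.6) = -11.8 m north and -341.7 − (-381.1) = 39.4 m east.
Residual distance = √((-11.8)² + 39.4²) = 41.1 m.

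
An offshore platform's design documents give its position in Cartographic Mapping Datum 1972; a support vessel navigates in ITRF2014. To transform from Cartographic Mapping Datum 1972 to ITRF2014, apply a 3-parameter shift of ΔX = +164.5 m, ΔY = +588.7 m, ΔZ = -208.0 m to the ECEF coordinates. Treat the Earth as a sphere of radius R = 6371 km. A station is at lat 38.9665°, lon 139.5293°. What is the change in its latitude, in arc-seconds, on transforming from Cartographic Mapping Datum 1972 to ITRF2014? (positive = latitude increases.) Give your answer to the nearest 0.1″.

sin φ = 0.628866, cos φ = 0.777514, sin λ = 0.649059, cos λ = -0.760738.
North component: ΔN = −sin φ cos λ·ΔX − sin φ sin λ·ΔY + cos φ·ΔZ = −(0.628866)(-0.760738)(164.5) − (0.628866)(0.649059)(588.7) + (0.777514)(-208.0) = -323.32 m.
1° of latitude spans πR/180 = 111195 m, so Δφ = -323.32 / 111195 × 3600 = -10.468″.

Δφ = -10.5″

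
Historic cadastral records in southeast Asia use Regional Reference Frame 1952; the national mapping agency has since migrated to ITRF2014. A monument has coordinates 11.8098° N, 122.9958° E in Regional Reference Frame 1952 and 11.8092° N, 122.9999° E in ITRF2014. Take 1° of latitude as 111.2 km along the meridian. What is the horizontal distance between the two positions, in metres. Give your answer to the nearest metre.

Δφ = 11.8092° − 11.8098° = -0.0006°; Δλ = 122.9999° − 122.9958° = +0.0041°.
ΔN = Δφ × 111200 = -66.7 m; ΔE = Δλ × 111200 × cos(11.8098°) = +0.0041 × 111200 × 0.978832 = 446.3 m.
Distance = √(ΔE² + ΔN²) = √(446.3² + (-66.7)²) = 451.2 m.

451 m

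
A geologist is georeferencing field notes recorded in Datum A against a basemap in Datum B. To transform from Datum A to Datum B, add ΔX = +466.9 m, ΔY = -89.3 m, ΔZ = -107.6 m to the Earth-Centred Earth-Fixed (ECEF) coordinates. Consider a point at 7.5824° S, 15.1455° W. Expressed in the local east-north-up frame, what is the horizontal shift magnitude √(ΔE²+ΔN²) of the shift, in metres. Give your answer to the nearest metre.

The local east axis at (φ, λ) is (−sin λ, cos λ, 0), so ΔE = −sin(-15.1455°)·466.9 + cos(-15.1455°)·(-89.3) = 35.79 m.
The local north axis is (−sin φ cos λ, −sin φ sin λ, cos φ), giving ΔN = 59.468 + 3.079 − 106.659 = -44.11 m.
Horizontal magnitude = √(ΔE² + ΔN²) = √(35.79² + (-44.11)²) = 56.80 m.

57 m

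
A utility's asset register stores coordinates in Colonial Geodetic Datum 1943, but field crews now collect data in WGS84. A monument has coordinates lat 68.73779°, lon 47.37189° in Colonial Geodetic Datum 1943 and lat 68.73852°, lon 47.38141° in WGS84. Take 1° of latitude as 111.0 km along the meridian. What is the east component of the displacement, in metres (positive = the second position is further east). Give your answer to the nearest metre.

ΔE = 383 m

Δφ = 68.73852° − 68.73779° = +0.00073°; Δλ = 47.38141° − 47.37189° = +0.00952°.
ΔN = Δφ × 111000 = 81.0 m; ΔE = Δλ × 111000 × cos(68.73779°) = +0.00952 × 111000 × 0.362637 = 383.2 m.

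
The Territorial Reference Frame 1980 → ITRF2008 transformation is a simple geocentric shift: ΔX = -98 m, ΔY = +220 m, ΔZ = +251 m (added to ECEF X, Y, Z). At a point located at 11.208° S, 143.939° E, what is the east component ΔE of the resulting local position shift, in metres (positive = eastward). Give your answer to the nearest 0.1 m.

The local east axis at (φ, λ) is (−sin λ, cos λ, 0), so ΔE = −sin(143.939°)·(-98) + cos(143.939°)·220 = -120.16 m.

ΔE = -120.2 m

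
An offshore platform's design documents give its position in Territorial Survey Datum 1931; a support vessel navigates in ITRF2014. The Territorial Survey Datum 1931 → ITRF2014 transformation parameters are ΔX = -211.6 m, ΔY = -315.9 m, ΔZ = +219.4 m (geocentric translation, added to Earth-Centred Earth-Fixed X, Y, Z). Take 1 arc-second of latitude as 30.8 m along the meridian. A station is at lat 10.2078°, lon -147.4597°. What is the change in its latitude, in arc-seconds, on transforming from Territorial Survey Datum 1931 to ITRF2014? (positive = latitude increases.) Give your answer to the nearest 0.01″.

sin φ = 0.177219, cos φ = 0.984171, sin λ = -0.537893, cos λ = -0.843013.
North component: ΔN = −sin φ cos λ·ΔX − sin φ sin λ·ΔY + cos φ·ΔZ = −(0.177219)(-0.843013)(-211.6) − (0.177219)(-0.537893)(-315.9) + (0.984171)(219.4) = 154.20 m.
1° of latitude spans 3600 × 30.80 = 110880 m, so Δφ = 154.20 / 110880 × 3600 = 5.007″.

Δφ = 5.01″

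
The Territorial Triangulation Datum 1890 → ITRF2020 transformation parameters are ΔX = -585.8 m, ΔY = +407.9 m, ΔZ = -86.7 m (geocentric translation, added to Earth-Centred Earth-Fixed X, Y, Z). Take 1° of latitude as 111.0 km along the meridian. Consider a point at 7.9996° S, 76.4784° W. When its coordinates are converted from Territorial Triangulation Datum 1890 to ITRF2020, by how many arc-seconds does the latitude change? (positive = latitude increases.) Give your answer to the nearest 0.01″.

Δφ = -5.19″

sin φ = -0.139166, cos φ = 0.990269, sin λ = -0.972282, cos λ = 0.233812.
North component: ΔN = −sin φ cos λ·ΔX − sin φ sin λ·ΔY + cos φ·ΔZ = −(-0.139166)(0.233812)(-585.8) − (-0.139166)(-0.972282)(407.9) + (0.990269)(-86.7) = -160.11 m.
1° of latitude spans 111000 m, so Δφ = -160.11 / 111000 × 3600 = -5.193″.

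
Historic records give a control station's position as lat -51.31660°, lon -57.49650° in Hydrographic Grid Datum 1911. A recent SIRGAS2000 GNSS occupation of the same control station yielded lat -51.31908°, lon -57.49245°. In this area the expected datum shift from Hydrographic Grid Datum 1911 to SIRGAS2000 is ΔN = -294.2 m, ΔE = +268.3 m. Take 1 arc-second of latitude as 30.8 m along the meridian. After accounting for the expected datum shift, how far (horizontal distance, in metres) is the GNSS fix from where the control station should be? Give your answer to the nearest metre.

Observed coordinate differences: Δφ = -0.00248°, Δλ = +0.00405°.
Converting to metres (1° lat = 110880 m, cos φ = 0.625017): observed ΔN = -275.0 m, observed ΔE = 280.7 m.
Subtracting the expected shift leaves a residual of -275.0 − (-294.2) = 19.2 m north and 280.7 − (268.3) = 12.4 m east.
Residual distance = √(19.2² + 12.4²) = 22.9 m.

23 m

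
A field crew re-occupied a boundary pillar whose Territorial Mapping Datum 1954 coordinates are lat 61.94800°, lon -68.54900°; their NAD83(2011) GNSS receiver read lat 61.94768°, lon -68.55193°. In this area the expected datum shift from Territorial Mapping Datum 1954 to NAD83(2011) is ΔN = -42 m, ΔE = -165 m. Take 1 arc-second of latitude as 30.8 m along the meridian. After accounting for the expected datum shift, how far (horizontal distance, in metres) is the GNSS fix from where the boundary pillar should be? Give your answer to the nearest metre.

Observed coordinate differences: Δφ = -0.00032°, Δλ = -0.00293°.
Converting to metres (1° lat = 110880 m, cos φ = 0.470273): observed ΔN = -35.5 m, observed ΔE = -152.8 m.
Subtracting the expected shift leaves a residual of -35.5 − (-42) = 6.5 m north and -152.8 − (-165) = 12.2 m east.
Residual distance = √(6.5² + 12.2²) = 13.8 m.

14 m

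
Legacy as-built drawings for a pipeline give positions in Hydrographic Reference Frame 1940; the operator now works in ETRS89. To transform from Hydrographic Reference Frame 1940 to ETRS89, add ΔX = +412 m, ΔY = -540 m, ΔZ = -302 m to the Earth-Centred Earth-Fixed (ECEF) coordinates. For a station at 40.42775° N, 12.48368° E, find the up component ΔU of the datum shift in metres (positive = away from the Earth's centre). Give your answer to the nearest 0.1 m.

At φ = 40.42775°, λ = 12.48368°: sin φ = 0.648489, cos φ = 0.761224, sin λ = 0.216162, cos λ = 0.976358.
ΔU = cos φ cos λ·ΔX + cos φ sin λ·ΔY + sin φ·ΔZ = (0.761224)(0.976358)(412) + (0.761224)(0.216162)(-540) + (0.648489)(-302) = 21.51 m.

ΔU = 21.5 m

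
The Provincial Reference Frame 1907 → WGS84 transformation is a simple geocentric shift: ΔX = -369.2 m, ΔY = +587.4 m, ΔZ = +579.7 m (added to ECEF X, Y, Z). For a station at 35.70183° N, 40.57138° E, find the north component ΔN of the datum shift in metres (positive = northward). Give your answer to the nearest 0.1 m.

At φ = 35.70183°, λ = 40.57138°: sin φ = 0.583567, cos φ = 0.812065, sin λ = 0.650395, cos λ = 0.759596.
ΔN = −sin φ cos λ·ΔX − sin φ sin λ·ΔY + cos φ·ΔZ = −(0.583567)(0.759596)(-369.2) − (0.583567)(0.650395)(587.4) + (0.812065)(579.7) = 411.46 m.

ΔN = 411.5 m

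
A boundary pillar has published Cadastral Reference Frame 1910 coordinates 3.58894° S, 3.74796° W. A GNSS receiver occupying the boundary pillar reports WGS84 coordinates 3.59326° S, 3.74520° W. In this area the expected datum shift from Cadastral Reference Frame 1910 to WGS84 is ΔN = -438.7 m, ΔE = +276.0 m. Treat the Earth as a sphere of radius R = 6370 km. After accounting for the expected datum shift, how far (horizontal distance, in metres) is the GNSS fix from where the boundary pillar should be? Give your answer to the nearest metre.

51 m

Observed coordinate differences: Δφ = -0.00432°, Δλ = +0.00276°.
Converting to metres (1° lat = 111177 m, cos φ = 0.998039): observed ΔN = -480.3 m, observed ΔE = 306.2 m.
Subtracting the expected shift leaves a residual of -480.3 − (-438.7) = -41.6 m north and 306.2 − (276.0) = 30.2 m east.
Residual distance = √((-41.6)² + 30.2²) = 51.4 m.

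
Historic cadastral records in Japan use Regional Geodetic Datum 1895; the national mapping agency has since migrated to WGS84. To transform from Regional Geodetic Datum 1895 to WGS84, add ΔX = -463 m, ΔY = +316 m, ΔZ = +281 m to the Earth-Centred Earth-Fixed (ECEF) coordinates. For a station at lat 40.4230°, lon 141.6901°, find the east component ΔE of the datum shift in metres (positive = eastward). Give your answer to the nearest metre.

At φ = 40.4230°, λ = 141.6901°: sin φ = 0.648426, cos φ = 0.761278, sin λ = 0.619915, cos λ = -0.784669.
ΔE = −sin λ·ΔX + cos λ·ΔY = −(0.619915)·(-463) + (-0.784669)·(316) = 39.06 m.

ΔE = 39 m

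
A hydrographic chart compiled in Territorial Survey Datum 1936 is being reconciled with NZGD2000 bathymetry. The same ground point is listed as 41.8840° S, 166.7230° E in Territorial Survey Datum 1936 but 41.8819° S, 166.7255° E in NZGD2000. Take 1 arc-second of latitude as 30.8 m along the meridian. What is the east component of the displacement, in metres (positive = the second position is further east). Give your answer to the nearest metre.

Δφ = -41.8819° − -41.8840° = +0.0021°; Δλ = 166.7255° − 166.7230° = +0.0025°.
1° of latitude = 3600 × 30.80 = 110880 m.
ΔN = Δφ × 110880 = 232.8 m; ΔE = Δλ × 110880 × cos(-41.8840°) = +0.0025 × 110880 × 0.744498 = 206.4 m.

ΔE = 206 m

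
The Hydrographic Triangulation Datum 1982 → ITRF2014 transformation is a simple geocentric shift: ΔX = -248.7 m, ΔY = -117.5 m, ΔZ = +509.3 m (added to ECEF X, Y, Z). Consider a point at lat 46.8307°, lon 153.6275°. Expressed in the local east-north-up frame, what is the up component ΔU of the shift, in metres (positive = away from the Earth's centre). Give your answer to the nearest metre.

ΔU = 488 m

The local up (radial) axis is (cos φ cos λ, cos φ sin λ, sin φ), giving ΔU = 152.441 − 35.709 + 371.450 = 488.18 m.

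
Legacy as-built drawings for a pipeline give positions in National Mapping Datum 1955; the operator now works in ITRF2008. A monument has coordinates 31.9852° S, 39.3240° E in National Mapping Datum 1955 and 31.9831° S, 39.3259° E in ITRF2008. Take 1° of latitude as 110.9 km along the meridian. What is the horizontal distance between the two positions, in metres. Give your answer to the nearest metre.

Δφ = -31.9831° − -31.9852° = +0.0021°; Δλ = 39.3259° − 39.3240° = +0.0019°.
ΔN = Δφ × 110900 = 232.9 m; ΔE = Δλ × 110900 × cos(-31.9852°) = +0.0019 × 110900 × 0.848185 = 178.7 m.
Distance = √(ΔE² + ΔN²) = √(178.7² + 232.9²) = 293.6 m.

294 m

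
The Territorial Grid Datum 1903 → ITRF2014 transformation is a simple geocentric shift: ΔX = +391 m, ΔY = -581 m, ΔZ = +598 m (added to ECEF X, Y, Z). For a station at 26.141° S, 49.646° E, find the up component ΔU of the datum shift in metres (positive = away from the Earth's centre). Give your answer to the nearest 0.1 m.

ΔU = -433.7 m

At φ = -26.141°, λ = 49.646°: sin φ = -0.440582, cos φ = 0.897713, sin λ = 0.762058, cos λ = 0.647508.
ΔU = cos φ cos λ·ΔX + cos φ sin λ·ΔY + sin φ·ΔZ = (0.897713)(0.647508)(391) + (0.897713)(0.762058)(-581) + (-0.440582)(598) = -433.66 m.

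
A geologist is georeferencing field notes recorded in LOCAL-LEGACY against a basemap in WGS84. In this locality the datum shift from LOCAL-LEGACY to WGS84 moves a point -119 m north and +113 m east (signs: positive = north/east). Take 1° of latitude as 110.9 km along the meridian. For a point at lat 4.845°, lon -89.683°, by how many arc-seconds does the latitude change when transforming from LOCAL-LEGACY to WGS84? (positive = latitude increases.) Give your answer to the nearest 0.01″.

Δφ = -3.86″

1° of latitude = 110.9 km, so Δφ = -119.0 / 110900 = -0.0010730° = -3.863″.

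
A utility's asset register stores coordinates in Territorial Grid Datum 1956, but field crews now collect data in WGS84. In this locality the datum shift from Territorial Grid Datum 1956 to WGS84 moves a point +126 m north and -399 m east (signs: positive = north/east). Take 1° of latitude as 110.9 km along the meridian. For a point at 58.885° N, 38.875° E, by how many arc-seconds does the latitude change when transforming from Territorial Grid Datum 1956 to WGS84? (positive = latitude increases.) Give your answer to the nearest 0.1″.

1° of latitude = 110.9 km, so Δφ = 126.0 / 110900 = 0.0011362° = 4.090″.

Δφ = 4.1″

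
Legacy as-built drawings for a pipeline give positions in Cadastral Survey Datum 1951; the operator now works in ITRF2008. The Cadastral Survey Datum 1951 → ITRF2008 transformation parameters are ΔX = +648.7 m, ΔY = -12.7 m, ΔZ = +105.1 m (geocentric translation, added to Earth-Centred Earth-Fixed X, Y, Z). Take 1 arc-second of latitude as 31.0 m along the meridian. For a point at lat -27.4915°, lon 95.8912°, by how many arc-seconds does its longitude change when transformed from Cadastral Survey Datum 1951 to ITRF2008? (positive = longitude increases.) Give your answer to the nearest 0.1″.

sin φ = -0.461617, cos φ = 0.887079, sin λ = 0.994719, cos λ = -0.102640.
East component: ΔE = −sin λ·ΔX + cos λ·ΔY = −(0.994719)(648.7) + (-0.102640)(-12.7) = -643.97 m.
1° of latitude spans 3600 × 31.00 = 111600 m; at latitude φ, 1° of longitude spans that × cos φ = 98998.1 m, so Δλ = -643.97 / 98998.1 × 3600 = -23.418″.

Δλ = -23.4″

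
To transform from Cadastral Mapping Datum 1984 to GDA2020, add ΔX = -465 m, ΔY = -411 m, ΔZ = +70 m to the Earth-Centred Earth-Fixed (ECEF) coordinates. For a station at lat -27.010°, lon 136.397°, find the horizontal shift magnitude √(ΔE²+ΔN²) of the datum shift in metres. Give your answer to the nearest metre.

624 m

The local east axis at (φ, λ) is (−sin λ, cos λ, 0), so ΔE = −sin(136.397°)·(-465) + cos(136.397°)·(-411) = 618.31 m.
The local north axis is (−sin φ cos λ, −sin φ sin λ, cos φ), giving ΔN = 152.921 − 128.727 + 62.365 = 86.56 m.
Horizontal magnitude = √(ΔE² + ΔN²) = √(618.31² + 86.56²) = 624.34 m.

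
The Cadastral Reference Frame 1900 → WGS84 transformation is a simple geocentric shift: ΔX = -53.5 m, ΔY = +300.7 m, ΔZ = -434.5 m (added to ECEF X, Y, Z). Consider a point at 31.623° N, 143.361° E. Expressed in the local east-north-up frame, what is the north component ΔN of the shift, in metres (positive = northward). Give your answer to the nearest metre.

At φ = 31.623°, λ = 143.361°: sin φ = 0.524328, cos φ = 0.851517, sin λ = 0.596771, cos λ = -0.802411.
ΔN = −sin φ cos λ·ΔX − sin φ sin λ·ΔY + cos φ·ΔZ = −(0.524328)(-0.802411)(-53.5) − (0.524328)(0.596771)(300.7) + (0.851517)(-434.5) = -486.58 m.

ΔN = -487 m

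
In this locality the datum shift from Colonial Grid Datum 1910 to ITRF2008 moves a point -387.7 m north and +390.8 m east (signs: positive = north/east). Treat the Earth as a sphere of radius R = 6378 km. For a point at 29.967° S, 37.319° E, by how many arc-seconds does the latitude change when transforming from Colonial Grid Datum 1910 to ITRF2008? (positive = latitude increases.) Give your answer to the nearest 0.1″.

Δφ = -12.5″

On a sphere of radius R, 1 rad of latitude = R, so Δφ = ΔN / R = -387.7 / 6378000 = -6.0787e-05 rad = -12.538″.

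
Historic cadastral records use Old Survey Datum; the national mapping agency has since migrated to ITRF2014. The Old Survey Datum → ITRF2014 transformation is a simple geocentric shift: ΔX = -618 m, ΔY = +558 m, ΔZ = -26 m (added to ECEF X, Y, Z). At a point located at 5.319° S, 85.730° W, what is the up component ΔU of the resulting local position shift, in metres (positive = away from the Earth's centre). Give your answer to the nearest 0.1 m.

ΔU = -597.5 m

The local up (radial) axis is (cos φ cos λ, cos φ sin λ, sin φ), giving ΔU = -45.816 − 554.055 + 2.410 = -597.46 m.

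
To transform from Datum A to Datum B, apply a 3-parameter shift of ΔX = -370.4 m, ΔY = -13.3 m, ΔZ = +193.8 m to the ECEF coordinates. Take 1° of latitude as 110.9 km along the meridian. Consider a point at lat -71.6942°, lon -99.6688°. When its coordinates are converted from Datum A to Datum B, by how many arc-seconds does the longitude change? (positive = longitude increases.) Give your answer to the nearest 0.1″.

Δλ = -37.5″

sin φ = -0.949394, cos φ = 0.314089, sin λ = -0.985795, cos λ = -0.167953.
East component: ΔE = −sin λ·ΔX + cos λ·ΔY = −(-0.985795)(-370.4) + (-0.167953)(-13.3) = -362.90 m.
1° of latitude spans 110900 m; at latitude φ, 1° of longitude spans that × cos φ = 34832.4 m, so Δλ = -362.90 / 34832.4 × 3600 = -37.507″.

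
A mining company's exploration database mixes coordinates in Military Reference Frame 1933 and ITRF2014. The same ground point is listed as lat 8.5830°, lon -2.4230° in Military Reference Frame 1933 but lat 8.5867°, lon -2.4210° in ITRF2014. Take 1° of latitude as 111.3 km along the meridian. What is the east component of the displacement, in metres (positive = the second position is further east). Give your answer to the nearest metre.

Δφ = 8.5867° − 8.5830° = +0.0037°; Δλ = -2.4210° − -2.4230° = +0.0020°.
ΔN = Δφ × 111300 = 411.8 m; ΔE = Δλ × 111300 × cos(8.5830°) = +0.0020 × 111300 × 0.988801 = 220.1 m.

ΔE = 220 m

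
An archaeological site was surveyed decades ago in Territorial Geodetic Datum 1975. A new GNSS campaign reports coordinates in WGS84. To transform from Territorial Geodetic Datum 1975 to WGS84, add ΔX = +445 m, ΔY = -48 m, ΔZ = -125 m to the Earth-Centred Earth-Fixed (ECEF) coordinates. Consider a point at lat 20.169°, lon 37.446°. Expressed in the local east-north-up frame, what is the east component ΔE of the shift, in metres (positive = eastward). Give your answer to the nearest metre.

At φ = 20.169°, λ = 37.446°: sin φ = 0.344790, cos φ = 0.938680, sin λ = 0.608013, cos λ = 0.793927.
ΔE = −sin λ·ΔX + cos λ·ΔY = −(0.608013)·(445) + (0.793927)·(-48) = -308.67 m.

ΔE = -309 m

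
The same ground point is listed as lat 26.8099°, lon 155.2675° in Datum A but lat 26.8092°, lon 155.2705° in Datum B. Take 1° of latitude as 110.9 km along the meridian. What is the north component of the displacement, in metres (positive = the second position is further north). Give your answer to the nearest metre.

Δφ = 26.8092° − 26.8099° = -0.0007°; Δλ = 155.2705° − 155.2675° = +0.0030°.
ΔN = Δφ × 110900 = -77.6 m; ΔE = Δλ × 110900 × cos(26.8099°) = +0.0030 × 110900 × 0.892508 = 296.9 m.

ΔN = -78 m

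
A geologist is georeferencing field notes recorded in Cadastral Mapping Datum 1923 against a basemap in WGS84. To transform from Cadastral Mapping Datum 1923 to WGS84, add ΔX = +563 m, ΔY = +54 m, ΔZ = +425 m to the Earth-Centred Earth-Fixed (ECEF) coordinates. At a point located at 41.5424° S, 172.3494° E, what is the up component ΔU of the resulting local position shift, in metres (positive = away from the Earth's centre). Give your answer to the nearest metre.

ΔU = -694 m

The local up (radial) axis is (cos φ cos λ, cos φ sin λ, sin φ), giving ΔU = -417.635 + 5.381 − 281.849 = -694.10 m.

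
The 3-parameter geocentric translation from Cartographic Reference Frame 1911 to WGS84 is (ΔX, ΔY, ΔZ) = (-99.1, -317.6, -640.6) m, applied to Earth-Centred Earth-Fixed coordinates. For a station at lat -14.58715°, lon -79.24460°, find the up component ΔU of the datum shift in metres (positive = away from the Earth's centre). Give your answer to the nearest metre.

At φ = -14.58715°, λ = -79.24460°: sin φ = -0.251852, cos φ = 0.967766, sin λ = -0.982433, cos λ = 0.186617.
ΔU = cos φ cos λ·ΔX + cos φ sin λ·ΔY + sin φ·ΔZ = (0.967766)(0.186617)(-99.1) + (0.967766)(-0.982433)(-317.6) + (-0.251852)(-640.6) = 445.40 m.

ΔU = 445 m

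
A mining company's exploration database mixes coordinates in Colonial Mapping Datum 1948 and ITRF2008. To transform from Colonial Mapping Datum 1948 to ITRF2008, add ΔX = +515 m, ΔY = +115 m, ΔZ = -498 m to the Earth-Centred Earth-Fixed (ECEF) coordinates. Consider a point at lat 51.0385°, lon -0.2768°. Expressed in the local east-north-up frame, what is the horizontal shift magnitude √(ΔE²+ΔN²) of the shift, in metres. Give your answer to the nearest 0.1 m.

722.8 m

At φ = 51.0385°, λ = -0.2768°: sin φ = 0.777569, cos φ = 0.628798, sin λ = -0.004831, cos λ = 0.999988.
ΔE = −sin λ·ΔX + cos λ·ΔY = −(-0.004831)·(515) + (0.999988)·(115) = 117.49 m.
ΔN = −sin φ cos λ·ΔX − sin φ sin λ·ΔY + cos φ·ΔZ = −(0.777569)(0.999988)(515) − (0.777569)(-0.004831)(115) + (0.628798)(-498) = -713.15 m.
Horizontal magnitude = √(ΔE² + ΔN²) = √(117.49² + (-713.15)²) = 722.77 m.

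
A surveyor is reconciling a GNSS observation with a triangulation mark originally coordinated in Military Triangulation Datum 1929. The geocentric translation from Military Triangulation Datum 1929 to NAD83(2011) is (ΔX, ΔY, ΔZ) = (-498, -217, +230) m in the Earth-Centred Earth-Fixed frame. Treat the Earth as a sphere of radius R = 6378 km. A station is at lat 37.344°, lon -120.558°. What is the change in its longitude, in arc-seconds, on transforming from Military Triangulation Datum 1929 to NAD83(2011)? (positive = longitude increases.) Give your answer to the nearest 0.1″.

sin φ = 0.606599, cos φ = 0.795008, sin λ = -0.861115, cos λ = -0.508410.
East component: ΔE = −sin λ·ΔX + cos λ·ΔY = −(-0.861115)(-498) + (-0.508410)(-217) = -318.51 m.
1° of latitude spans πR/180 = 111317 m; at latitude φ, 1° of longitude spans that × cos φ = 88498.0 m, so Δλ = -318.51 / 88498.0 × 3600 = -12.957″.

Δλ = -13.0″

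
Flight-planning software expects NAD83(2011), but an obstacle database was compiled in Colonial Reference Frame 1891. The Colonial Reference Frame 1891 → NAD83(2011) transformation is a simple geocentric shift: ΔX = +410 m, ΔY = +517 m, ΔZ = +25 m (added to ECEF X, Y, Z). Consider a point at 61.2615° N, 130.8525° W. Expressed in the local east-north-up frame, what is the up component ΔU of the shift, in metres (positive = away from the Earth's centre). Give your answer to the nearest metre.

The local up (radial) axis is (cos φ cos λ, cos φ sin λ, sin φ), giving ΔU = -128.948 − 188.025 + 21.921 = -295.05 m.

ΔU = -295 m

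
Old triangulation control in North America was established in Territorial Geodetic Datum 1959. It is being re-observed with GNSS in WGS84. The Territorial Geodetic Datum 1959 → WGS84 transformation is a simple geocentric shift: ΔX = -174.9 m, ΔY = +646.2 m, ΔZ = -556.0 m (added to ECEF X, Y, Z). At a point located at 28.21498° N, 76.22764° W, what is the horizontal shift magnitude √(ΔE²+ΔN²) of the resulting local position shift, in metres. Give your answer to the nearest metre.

174 m

The local east axis at (φ, λ) is (−sin λ, cos λ, 0), so ΔE = −sin(-76.22764°)·(-174.9) + cos(-76.22764°)·646.2 = -16.03 m.
The local north axis is (−sin φ cos λ, −sin φ sin λ, cos φ), giving ΔN = 19.685 + 296.728 − 489.936 = -173.52 m.
Horizontal magnitude = √(ΔE² + ΔN²) = √((-16.03)² + (-173.52)²) = 174.26 m.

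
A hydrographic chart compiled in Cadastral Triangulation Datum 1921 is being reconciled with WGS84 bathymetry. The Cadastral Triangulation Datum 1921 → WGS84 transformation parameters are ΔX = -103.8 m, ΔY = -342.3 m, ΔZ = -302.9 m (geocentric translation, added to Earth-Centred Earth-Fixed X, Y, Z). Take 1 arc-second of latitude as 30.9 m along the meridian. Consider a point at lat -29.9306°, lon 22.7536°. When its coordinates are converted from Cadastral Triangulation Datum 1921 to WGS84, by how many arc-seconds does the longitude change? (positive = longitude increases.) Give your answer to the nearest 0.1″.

Δλ = -10.3″

sin φ = -0.498951, cos φ = 0.866630, sin λ = 0.386769, cos λ = 0.922177.
East component: ΔE = −sin λ·ΔX + cos λ·ΔY = −(0.386769)(-103.8) + (0.922177)(-342.3) = -275.51 m.
1° of latitude spans 3600 × 30.90 = 111240 m; at latitude φ, 1° of longitude spans that × cos φ = 96404.0 m, so Δλ = -275.51 / 96404.0 × 3600 = -10.288″.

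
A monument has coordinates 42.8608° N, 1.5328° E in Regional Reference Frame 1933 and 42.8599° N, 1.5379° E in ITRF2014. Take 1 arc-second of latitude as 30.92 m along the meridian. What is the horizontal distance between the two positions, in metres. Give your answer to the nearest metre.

Δφ = 42.8599° − 42.8608° = -0.0009°; Δλ = 1.5379° − 1.5328° = +0.0051°.
1° of latitude = 3600 × 30.92 = 111312 m.
ΔN = Δφ × 111312 = -100.2 m; ΔE = Δλ × 111312 × cos(42.8608°) = +0.0051 × 111312 × 0.733008 = 416.1 m.
Distance = √(ΔE² + ΔN²) = √(416.1² + (-100.2)²) = 428.0 m.

428 m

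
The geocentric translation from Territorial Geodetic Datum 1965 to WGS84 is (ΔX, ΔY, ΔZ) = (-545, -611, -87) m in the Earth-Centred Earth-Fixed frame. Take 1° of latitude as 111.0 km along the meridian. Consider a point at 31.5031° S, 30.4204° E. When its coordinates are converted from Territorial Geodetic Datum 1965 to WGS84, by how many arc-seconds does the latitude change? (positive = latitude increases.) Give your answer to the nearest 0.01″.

sin φ = -0.522545, cos φ = 0.852612, sin λ = 0.506341, cos λ = 0.862333.
North component: ΔN = −sin φ cos λ·ΔX − sin φ sin λ·ΔY + cos φ·ΔZ = −(-0.522545)(0.862333)(-545) − (-0.522545)(0.506341)(-611) + (0.852612)(-87) = -481.42 m.
1° of latitude spans 111000 m, so Δφ = -481.42 / 111000 × 3600 = -15.614″.

Δφ = -15.61″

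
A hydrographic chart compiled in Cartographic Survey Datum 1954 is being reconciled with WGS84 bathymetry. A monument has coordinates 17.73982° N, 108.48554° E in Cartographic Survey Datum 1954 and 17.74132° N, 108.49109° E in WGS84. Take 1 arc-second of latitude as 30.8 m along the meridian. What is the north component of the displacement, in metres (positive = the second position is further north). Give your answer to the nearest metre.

Δφ = 17.74132° − 17.73982° = +0.00150°; Δλ = 108.49109° − 108.48554° = +0.00555°.
1° of latitude = 3600 × 30.80 = 110880 m.
ΔN = Δφ × 110880 = 166.3 m; ΔE = Δλ × 110880 × cos(17.73982°) = +0.00555 × 110880 × 0.952450 = 586.1 m.

ΔN = 166 m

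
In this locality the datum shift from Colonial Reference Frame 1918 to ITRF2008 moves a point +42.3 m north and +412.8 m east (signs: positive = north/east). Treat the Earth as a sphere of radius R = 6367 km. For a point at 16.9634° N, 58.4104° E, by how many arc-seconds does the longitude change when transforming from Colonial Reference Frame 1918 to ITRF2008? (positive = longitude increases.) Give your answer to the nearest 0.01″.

Δλ = 13.98″

At latitude 16.9634°, cos φ = 0.956491.
One radian of longitude at latitude φ spans R cos φ, so Δλ = ΔE / (R cos φ) = 412.8 / (6367000 × 0.956491) = 6.7783e-05 rad = 13.981″.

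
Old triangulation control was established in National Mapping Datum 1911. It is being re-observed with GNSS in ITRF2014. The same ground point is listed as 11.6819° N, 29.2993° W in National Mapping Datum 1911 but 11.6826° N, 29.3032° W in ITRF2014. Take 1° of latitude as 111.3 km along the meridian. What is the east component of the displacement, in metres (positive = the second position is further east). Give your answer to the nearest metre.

ΔE = -425 m

Δφ = 11.6826° − 11.6819° = +0.0007°; Δλ = -29.3032° − -29.2993° = -0.0039°.
ΔN = Δφ × 111300 = 77.9 m; ΔE = Δλ × 111300 × cos(11.6819°) = -0.0039 × 111300 × 0.979287 = -425.1 m.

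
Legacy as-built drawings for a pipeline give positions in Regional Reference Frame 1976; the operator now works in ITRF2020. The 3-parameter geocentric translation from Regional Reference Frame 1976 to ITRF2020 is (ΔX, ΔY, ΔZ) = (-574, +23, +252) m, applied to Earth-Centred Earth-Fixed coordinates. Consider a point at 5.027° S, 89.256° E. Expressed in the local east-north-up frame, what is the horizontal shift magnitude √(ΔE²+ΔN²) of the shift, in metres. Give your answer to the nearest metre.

627 m

At φ = -5.027°, λ = 89.256°: sin φ = -0.087625, cos φ = 0.996154, sin λ = 0.999916, cos λ = 0.012985.
ΔE = −sin λ·ΔX + cos λ·ΔY = −(0.999916)·(-574) + (0.012985)·(23) = 574.25 m.
ΔN = −sin φ cos λ·ΔX − sin φ sin λ·ΔY + cos φ·ΔZ = −(-0.087625)(0.012985)(-574) − (-0.087625)(0.999916)(23) + (0.996154)(252) = 252.39 m.
Horizontal magnitude = √(ΔE² + ΔN²) = √(574.25² + 252.39²) = 627.27 m.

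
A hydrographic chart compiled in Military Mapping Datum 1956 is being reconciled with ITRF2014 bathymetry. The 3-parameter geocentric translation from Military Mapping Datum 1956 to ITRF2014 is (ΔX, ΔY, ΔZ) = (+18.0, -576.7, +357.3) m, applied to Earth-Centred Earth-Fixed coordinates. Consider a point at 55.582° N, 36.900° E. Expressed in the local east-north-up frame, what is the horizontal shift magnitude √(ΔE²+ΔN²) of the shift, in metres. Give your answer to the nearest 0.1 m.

At φ = 55.582°, λ = 36.900°: sin φ = 0.824936, cos φ = 0.565226, sin λ = 0.600420, cos λ = 0.799685.
ΔE = −sin λ·ΔX + cos λ·ΔY = −(0.600420)·(18.0) + (0.799685)·(-576.7) = -471.99 m.
ΔN = −sin φ cos λ·ΔX − sin φ sin λ·ΔY + cos φ·ΔZ = −(0.824936)(0.799685)(18.0) − (0.824936)(0.600420)(-576.7) + (0.565226)(357.3) = 475.73 m.
Horizontal magnitude = √(ΔE² + ΔN²) = √((-471.99)² + 475.73²) = 670.14 m.

670.1 m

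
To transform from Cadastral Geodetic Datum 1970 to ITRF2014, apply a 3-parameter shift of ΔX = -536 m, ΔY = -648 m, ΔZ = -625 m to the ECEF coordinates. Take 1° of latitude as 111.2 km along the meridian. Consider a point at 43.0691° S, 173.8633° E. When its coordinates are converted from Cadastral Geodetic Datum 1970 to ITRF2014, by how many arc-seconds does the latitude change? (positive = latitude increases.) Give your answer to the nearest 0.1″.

sin φ = -0.682880, cos φ = 0.730531, sin λ = 0.106901, cos λ = -0.994270.
North component: ΔN = −sin φ cos λ·ΔX − sin φ sin λ·ΔY + cos φ·ΔZ = −(-0.682880)(-0.994270)(-536) − (-0.682880)(0.106901)(-648) + (0.730531)(-625) = -139.96 m.
1° of latitude spans 111200 m, so Δφ = -139.96 / 111200 × 3600 = -4.531″.

Δφ = -4.5″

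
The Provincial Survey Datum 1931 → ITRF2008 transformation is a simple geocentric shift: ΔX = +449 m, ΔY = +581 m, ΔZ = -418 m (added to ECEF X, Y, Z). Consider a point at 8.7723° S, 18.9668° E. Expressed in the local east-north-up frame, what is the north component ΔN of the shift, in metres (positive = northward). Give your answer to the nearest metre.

ΔN = -320 m

The local north axis is (−sin φ cos λ, −sin φ sin λ, cos φ), giving ΔN = 64.758 + 28.799 − 413.110 = -319.55 m.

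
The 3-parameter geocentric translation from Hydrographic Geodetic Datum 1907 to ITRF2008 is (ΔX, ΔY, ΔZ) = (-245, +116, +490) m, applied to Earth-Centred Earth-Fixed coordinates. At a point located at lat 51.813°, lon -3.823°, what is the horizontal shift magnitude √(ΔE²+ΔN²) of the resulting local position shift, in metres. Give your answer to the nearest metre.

511 m

The local east axis at (φ, λ) is (−sin λ, cos λ, 0), so ΔE = −sin(-3.823°)·(-245) + cos(-3.823°)·116 = 99.41 m.
The local north axis is (−sin φ cos λ, −sin φ sin λ, cos φ), giving ΔN = 192.141 + 6.079 + 302.933 = 501.15 m.
Horizontal magnitude = √(ΔE² + ΔN²) = √(99.41² + 501.15²) = 510.92 m.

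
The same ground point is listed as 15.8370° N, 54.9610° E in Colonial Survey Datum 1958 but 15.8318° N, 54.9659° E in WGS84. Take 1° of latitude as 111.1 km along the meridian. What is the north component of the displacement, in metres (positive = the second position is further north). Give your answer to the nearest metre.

Δφ = 15.8318° − 15.8370° = -0.0052°; Δλ = 54.9659° − 54.9610° = +0.0049°.
ΔN = Δφ × 111100 = -577.7 m; ΔE = Δλ × 111100 × cos(15.8370°) = +0.0049 × 111100 × 0.962042 = 523.7 m.

ΔN = -578 m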